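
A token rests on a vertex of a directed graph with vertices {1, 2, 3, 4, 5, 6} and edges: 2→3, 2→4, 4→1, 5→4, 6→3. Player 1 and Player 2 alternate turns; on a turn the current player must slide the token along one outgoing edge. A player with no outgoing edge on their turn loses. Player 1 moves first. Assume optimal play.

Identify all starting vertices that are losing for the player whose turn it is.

Positions with no move are L. A position that does have a move is losing for the player to move precisely when every available move leads to a winning position for the opponent. Fill in the labels:
Every edge goes from a vertex to one that appears earlier in the order 3, 1, 4, 6, 2, 5, so processing vertices in that order labels each vertex after all of its successors.
3: no outgoing edge → L
1: no outgoing edge → L
4: reaches L-position 1 → W
6: reaches L-position 3 → W
2: reaches L-position 3 → W
5: only reaches 4(W), which is W → L
Reading off the rows marked L gives the requested list; there are 3 such vertices.

1, 3, 5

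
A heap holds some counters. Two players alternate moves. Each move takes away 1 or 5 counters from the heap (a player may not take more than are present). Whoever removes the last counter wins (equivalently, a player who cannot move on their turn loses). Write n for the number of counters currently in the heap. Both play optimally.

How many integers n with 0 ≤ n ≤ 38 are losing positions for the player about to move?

20

Build the W/L table. Terminal = L. A non-terminal position is W if it has a move to some L; otherwise it is L.
n=0: no move → L
n=1: W (go to 0, an L position)
n=2: L (sole option 1(W) is W)
n=3: W (go to 2, an L position)
n=4: L (sole option 3(W) is W)
n=5: W (go to 4, an L position)
n=6: L (options 5(W), 1(W) are all W)
n=7: W (go to 6, an L position)
n=8: L (options 7(W), 3(W) are all W)
n=9: W (go to 8, an L position)
n=10: L (options 9(W), 5(W) are all W)
n=11: W (go to 10, an L position)
n=12: L (options 11(W), 7(W) are all W)
n=13: W (go to 12, an L position)
n=14: L (options 13(W), 9(W) are all W)
n=15: W (go to 14, an L position)
n=16: L (options 15(W), 11(W) are all W)
n=17: W (go to 16, an L position)
n=18: L (options 17(W), 13(W) are all W)
n=19: W (go to 18, an L position)
n=20: L (options 19(W), 15(W) are all W)
n=21: W (go to 20, an L position)
n=22: L (options 21(W), 17(W) are all W)
n=23: W (go to 22, an L position)
n=24: L (options 23(W), 19(W) are all W)
n=25: W (go to 24, an L position)
n=26: L (options 25(W), 21(W) are all W)
n=27: W (go to 26, an L position)
n=28: L (options 27(W), 23(W) are all W)
n=29: W (go to 28, an L position)
n=30: L (options 29(W), 25(W) are all W)
n=31: W (go to 30, an L position)
n=32: L (options 31(W), 27(W) are all W)
n=33: W (go to 32, an L position)
n=34: L (options 33(W), 29(W) are all W)
n=35: W (go to 34, an L position)
n=36: L (options 35(W), 31(W) are all W)
n=37: W (go to 36, an L position)
n=38: L (options 37(W), 33(W) are all W)
L entries with 0 ≤ n ≤ 38: n = 0, 2, 4, 6, 8, 10, 12, 14, 16, 18, 20, 22, 24, 26, 28, 30, 32, 34, 36, 38; that makes 20.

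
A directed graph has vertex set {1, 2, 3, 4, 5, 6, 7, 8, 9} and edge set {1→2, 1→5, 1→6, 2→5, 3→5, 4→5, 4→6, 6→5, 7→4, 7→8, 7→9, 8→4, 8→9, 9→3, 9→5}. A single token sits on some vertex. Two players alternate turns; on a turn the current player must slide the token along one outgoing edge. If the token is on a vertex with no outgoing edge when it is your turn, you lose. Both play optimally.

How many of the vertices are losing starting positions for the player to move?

Work bottom-up. With no move the player to move loses. Otherwise the position is W if at least one move leads to an L position for the opponent, and L if every move leads to a W.
Every edge goes from a vertex to one that appears earlier in the order 5, 2, 6, 1, 3, 9, 4, 8, 7, so processing vertices in that order labels each vertex after all of its successors.
5: no outgoing edge → L
2: can move to 5, which is L ⇒ W
6: can move to 5, which is L ⇒ W
1: can move to 5, which is L ⇒ W
3: can move to 5, which is L ⇒ W
9: can move to 5, which is L ⇒ W
4: can move to 5, which is L ⇒ W
8: moves to 4(W), 9(W); every one is W ⇒ L
7: can move to 8, which is L ⇒ W
The L vertices are 5, 8; that is 2 in all.

2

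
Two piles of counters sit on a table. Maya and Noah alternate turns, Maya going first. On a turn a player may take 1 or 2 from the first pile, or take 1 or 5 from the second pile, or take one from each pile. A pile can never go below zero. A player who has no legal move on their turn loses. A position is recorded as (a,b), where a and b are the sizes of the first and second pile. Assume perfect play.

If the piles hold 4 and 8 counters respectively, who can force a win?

Noah wins.

Label each position W (a win for the player to move) or L (a loss). A position with no legal move is L; any other position is W exactly when some move reaches an L, and L when every move reaches a W.
No move ever increases a pile, so every position that can arise here has a ≤ 4 and b ≤ 8; it is enough to label the cells with 0 ≤ a ≤ 4 and 0 ≤ b ≤ 8.
Every move lowers a or b (never raises either), so fill the grid row by row in increasing a, and left to right within a row: each cell's successors are then already labelled.
      b=0  b=1  b=2  b=3  b=4  b=5  b=6  b=7  b=8
a=0:    L    W    L    W    L    W    L    W    L
a=1:    W    W    W    W    W    W    W    W    W
a=2:    W    L    W    L    W    L    W    L    W
a=3:    L    W    W    W    W    W    W    W    W
a=4:    W    W    L    W    L    W    L    W    L
Cells with no legal move (terminal, hence L): (0,0).
The remaining L cells, each justified by listing all of its moves:
(0,2): the only move is to (0,1)(W), a W ⇒ L
(0,4): the only move is to (0,3)(W), a W ⇒ L
(0,6): moves to (0,5)(W), (0,1)(W); every one is W ⇒ L
(0,8): moves to (0,7)(W), (0,3)(W); every one is W ⇒ L
(2,1): moves to (1,1)(W), (0,1)(W), (2,0)(W), (1,0)(W); every one is W ⇒ L
(2,3): moves to (1,3)(W), (0,3)(W), (2,2)(W), (1,2)(W); every one is W ⇒ L
(2,5): moves to (1,5)(W), (0,5)(W), (2,4)(W), (2,0)(W), (1,4)(W); every one is W ⇒ L
(2,7): moves to (1,7)(W), (0,7)(W), (2,6)(W), (2,2)(W), (1,6)(W); every one is W ⇒ L
(3,0): moves to (2,0)(W), (1,0)(W); every one is W ⇒ L
(4,2): moves to (3,2)(W), (2,2)(W), (4,1)(W), (3,1)(W); every one is W ⇒ L
(4,4): moves to (3,4)(W), (2,4)(W), (4,3)(W), (3,3)(W); every one is W ⇒ L
(4,6): moves to (3,6)(W), (2,6)(W), (4,5)(W), (4,1)(W), (3,5)(W); every one is W ⇒ L
(4,8): moves to (3,8)(W), (2,8)(W), (4,7)(W), (4,3)(W), (3,7)(W); every one is W ⇒ L
Every other cell has at least one move into one of the L cells above, so it is W.
The starting position (4,8) is L: whatever Maya does, the opponent receives a W position.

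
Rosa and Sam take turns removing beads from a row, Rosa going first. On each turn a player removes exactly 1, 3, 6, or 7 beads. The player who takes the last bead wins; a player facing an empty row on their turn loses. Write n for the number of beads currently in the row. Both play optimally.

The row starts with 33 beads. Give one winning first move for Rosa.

Remove 7, leaving 26.

Positions with no move are L. A position that does have a move is losing for the player to move precisely when every available move leads to a winning position for the opponent. Fill in the labels:
n=0: no move → L
n=1: reaches L-position 0 → W
n=2: only reaches 1(W), which is W → L
n=3: reaches L-position 2 → W
n=4: only reaches 3(W), 1(W), all W → L
n=5: reaches L-position 4 → W
n=6: reaches L-position 0 → W
n=7: reaches L-position 4 → W
n=8: reaches L-position 2 → W
n=9: reaches L-position 2 → W
n=10: reaches L-position 4 → W
n=11: reaches L-position 4 → W
n=12: only reaches 11(W), 9(W), 6(W), 5(W), all W → L
n=13: reaches L-position 12 → W
n=14: only reaches 13(W), 11(W), 8(W), 7(W), all W → L
n=15: reaches L-position 14 → W
n=16: only reaches 15(W), 13(W), 10(W), 9(W), all W → L
n=17: reaches L-position 16 → W
n=18: reaches L-position 12 → W
n=19: reaches L-position 16 → W
n=20: reaches L-position 14 → W
n=21: reaches L-position 14 → W
n=22: reaches L-position 16 → W
n=23: reaches L-position 16 → W
n=24: only reaches 23(W), 21(W), 18(W), 17(W), all W → L
n=25: reaches L-position 24 → W
n=26: only reaches 25(W), 23(W), 20(W), 19(W), all W → L
n=27: reaches L-position 26 → W
n=28: only reaches 27(W), 25(W), 22(W), 21(W), all W → L
n=29: reaches L-position 28 → W
n=30: reaches L-position 24 → W
n=31: reaches L-position 28 → W
n=32: reaches L-position 26 → W
n=33: reaches L-position 26 → W
From 33, the L positions reachable in one move are: 26.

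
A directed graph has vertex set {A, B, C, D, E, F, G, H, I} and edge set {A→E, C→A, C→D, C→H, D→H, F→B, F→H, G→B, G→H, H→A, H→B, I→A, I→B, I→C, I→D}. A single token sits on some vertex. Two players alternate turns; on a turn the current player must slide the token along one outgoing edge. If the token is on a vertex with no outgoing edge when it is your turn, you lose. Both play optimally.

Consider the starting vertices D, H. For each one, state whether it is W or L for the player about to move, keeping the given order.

Positions with no move are L. A position that does have a move is losing for the player to move precisely when every available move leads to a winning position for the opponent. Fill in the labels:
Every edge goes from a vertex to one that appears earlier in the order B, E, A, H, D, C, I, G, F, so processing vertices in that order labels each vertex after all of its successors.
B: no outgoing edge → L
E: no outgoing edge → L
A: →E(L), so W
H: →B(L), so W
D: →H(W) only, which is W, so L
C: →D(L), so W
I: →D(L), so W
G: →B(L), so W
F: →B(L), so W

D: L, H: W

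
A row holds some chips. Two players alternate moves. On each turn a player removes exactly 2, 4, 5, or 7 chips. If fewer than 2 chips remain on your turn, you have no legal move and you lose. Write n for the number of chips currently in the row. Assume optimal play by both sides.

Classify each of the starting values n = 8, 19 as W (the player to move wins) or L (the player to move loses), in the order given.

Compute win/loss labels from the base case upward. A position with no move is L. Any other position is W if it can reach an L in one move, else L.
n=0: no move → L
n=1: no move → L
n=2: can move to 0, which is L ⇒ W
n=3: can move to 1, which is L ⇒ W
n=4: can move to 0, which is L ⇒ W
n=5: can move to 1, which is L ⇒ W
n=6: can move to 1, which is L ⇒ W
n=7: can move to 0, which is L ⇒ W
n=8: can move to 1, which is L ⇒ W
n=9: moves to 7(W), 5(W), 4(W), 2(W); every one is W ⇒ L
n=10: moves to 8(W), 6(W), 5(W), 3(W); every one is W ⇒ L
n=11: can move to 9, which is L ⇒ W
n=12: can move to 10, which is L ⇒ W
n=13: can move to 9, which is L ⇒ W
n=14: can move to 10, which is L ⇒ W
n=15: can move to 10, which is L ⇒ W
n=16: can move to 9, which is L ⇒ W
n=17: can move to 10, which is L ⇒ W
n=18: moves to 16(W), 14(W), 13(W), 11(W); every one is W ⇒ L
n=19: moves to 17(W), 15(W), 14(W), 12(W); every one is W ⇒ L

8: W, 19: L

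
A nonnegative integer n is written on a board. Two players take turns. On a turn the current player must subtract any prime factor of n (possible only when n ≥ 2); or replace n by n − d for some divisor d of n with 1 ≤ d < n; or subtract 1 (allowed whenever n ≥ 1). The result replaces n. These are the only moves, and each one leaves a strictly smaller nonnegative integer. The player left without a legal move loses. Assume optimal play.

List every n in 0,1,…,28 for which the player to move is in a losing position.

Use the standard recursion: the mover loses at a terminal position; elsewhere, the mover wins exactly when some move hands the opponent an L position.
n=0: no move → L
n=1: W (go to 0, an L position)
n=2: W (go to 0, an L position)
n=3: W (go to 0, an L position)
n=4: L (options 2(W), 3(W) are all W)
n=5: W (go to 0, an L position)
n=6: W (go to 4, an L position)
n=7: W (go to 0, an L position)
n=8: W (go to 4, an L position)
n=9: L (options 6(W), 8(W) are all W)
n=10: W (go to 9, an L position)
n=11: W (go to 0, an L position)
n=12: W (go to 9, an L position)
n=13: W (go to 0, an L position)
n=14: L (options 7(W), 12(W), 13(W) are all W)
n=15: W (go to 14, an L position)
n=16: W (go to 14, an L position)
n=17: W (go to 0, an L position)
n=18: W (go to 9, an L position)
n=19: W (go to 0, an L position)
n=20: L (options 10(W), 15(W), 16(W), 18(W), 19(W) are all W)
n=21: W (go to 14, an L position)
n=22: W (go to 20, an L position)
n=23: W (go to 0, an L position)
n=24: W (go to 20, an L position)
n=25: W (go to 20, an L position)
n=26: L (options 13(W), 24(W), 25(W) are all W)
n=27: W (go to 26, an L position)
n=28: W (go to 14, an L position)
Reading off the rows marked L gives the requested list; there are 6 such values of n.

0, 4, 9, 14, 20, 26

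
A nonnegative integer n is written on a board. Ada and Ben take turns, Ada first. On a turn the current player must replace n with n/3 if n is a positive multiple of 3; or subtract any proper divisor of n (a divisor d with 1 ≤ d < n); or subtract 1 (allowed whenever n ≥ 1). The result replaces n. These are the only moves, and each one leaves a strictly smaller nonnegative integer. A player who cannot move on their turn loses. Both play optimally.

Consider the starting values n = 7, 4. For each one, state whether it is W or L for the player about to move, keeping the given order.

Compute win/loss labels from the base case upward. A position with no move is L. Any other position is W if it can reach an L in one move, else L.
n=0: no move → L
n=1: →0(L), so W
n=2: →1(W) only, which is W, so L
n=3: →2(L), so W
n=4: →2(L), so W
n=5: →4(W) only, which is W, so L
n=6: →2(L), so W
n=7: →6(W) only, which is W, so L

7: L, 4: W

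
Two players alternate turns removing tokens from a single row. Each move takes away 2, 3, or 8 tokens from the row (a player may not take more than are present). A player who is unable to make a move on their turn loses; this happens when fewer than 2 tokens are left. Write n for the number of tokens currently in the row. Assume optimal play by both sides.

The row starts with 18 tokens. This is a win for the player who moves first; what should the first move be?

Classify positions by backward induction: terminal positions (no move available) are L. From any other position, the mover wins iff some move reaches an L.
n=0: no move → L
n=1: no move → L
n=2: reaches L-position 0 → W
n=3: reaches L-position 1 → W
n=4: reaches L-position 1 → W
n=5: only reaches 3(W), 2(W), all W → L
n=6: only reaches 4(W), 3(W), all W → L
n=7: reaches L-position 5 → W
n=8: reaches L-position 6 → W
n=9: reaches L-position 6 → W
n=10: only reaches 8(W), 7(W), 2(W), all W → L
n=11: only reaches 9(W), 8(W), 3(W), all W → L
n=12: reaches L-position 10 → W
n=13: reaches L-position 11 → W
n=14: reaches L-position 11 → W
n=15: only reaches 13(W), 12(W), 7(W), all W → L
n=16: only reaches 14(W), 13(W), 8(W), all W → L
n=17: reaches L-position 15 → W
n=18: reaches L-position 16 → W
From 18, the L positions reachable in one move are: 16, 15, 10. Any move reaching one of these is winning.

Remove 2, leaving 16.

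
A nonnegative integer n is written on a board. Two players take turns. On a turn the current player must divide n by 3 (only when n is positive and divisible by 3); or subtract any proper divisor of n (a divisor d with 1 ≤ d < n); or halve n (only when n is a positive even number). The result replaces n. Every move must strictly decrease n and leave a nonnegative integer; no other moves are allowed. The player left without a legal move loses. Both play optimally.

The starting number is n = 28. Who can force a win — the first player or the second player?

The second player wins.

Label each position W (a win for the player to move) or L (a loss). A position with no legal move is L; any other position is W exactly when some move reaches an L, and L when every move reaches a W.
n=0: no move → L
n=1: no move → L
n=2: W (go to 1, an L position)
n=3: W (go to 1, an L position)
n=4: L (options 2(W), 3(W) are all W)
n=5: W (go to 4, an L position)
n=6: W (go to 4, an L position)
n=7: L (sole option 6(W) is W)
n=8: W (go to 4, an L position)
n=9: L (options 3(W), 6(W), 8(W) are all W)
n=10: W (go to 9, an L position)
n=11: L (sole option 10(W) is W)
n=12: W (go to 4, an L position)
n=13: L (sole option 12(W) is W)
n=14: W (go to 7, an L position)
n=15: L (options 5(W), 10(W), 12(W), 14(W) are all W)
n=16: W (go to 15, an L position)
n=17: L (sole option 16(W) is W)
n=18: W (go to 9, an L position)
n=19: L (sole option 18(W) is W)
n=20: W (go to 15, an L position)
n=21: W (go to 7, an L position)
n=22: W (go to 11, an L position)
n=23: L (sole option 22(W) is W)
n=24: W (go to 23, an L position)
n=25: L (options 20(W), 24(W) are all W)
n=26: W (go to 13, an L position)
n=27: W (go to 9, an L position)
n=28: L (options 14(W), 21(W), 24(W), 26(W), 27(W) are all W)
The starting position 28 is L: whatever the player to move does, the opponent receives a W position.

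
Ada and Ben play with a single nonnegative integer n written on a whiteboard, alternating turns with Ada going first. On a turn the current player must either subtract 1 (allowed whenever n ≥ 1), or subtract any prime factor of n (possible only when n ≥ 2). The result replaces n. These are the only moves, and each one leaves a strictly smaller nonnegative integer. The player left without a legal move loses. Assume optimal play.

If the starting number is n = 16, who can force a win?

Ben wins.

Work bottom-up. With no move the player to move loses. Otherwise the position is W if at least one move leads to an L position for the opponent, and L if every move leads to a W.
n=0: no move → L
n=1: →0(L), so W
n=2: →0(L), so W
n=3: →0(L), so W
n=4: →2(W), 3(W) — all W, so L
n=5: →0(L), so W
n=6: →4(L), so W
n=7: →0(L), so W
n=8: →6(W), 7(W) — all W, so L
n=9: →8(L), so W
n=10: →8(L), so W
n=11: →0(L), so W
n=12: →9(W), 10(W), 11(W) — all W, so L
n=13: →0(L), so W
n=14: →12(L), so W
n=15: →12(L), so W
n=16: →14(W), 15(W) — all W, so L
The starting position 16 is L: whatever Ada does, the opponent receives a W position.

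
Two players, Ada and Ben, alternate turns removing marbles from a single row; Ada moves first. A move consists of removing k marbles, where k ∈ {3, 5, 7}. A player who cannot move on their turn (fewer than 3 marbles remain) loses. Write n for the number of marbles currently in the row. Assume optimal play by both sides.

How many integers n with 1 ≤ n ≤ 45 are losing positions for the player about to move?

Build the W/L table. Terminal = L. A non-terminal position is W if it has a move to some L; otherwise it is L.
n=0: no move → L
n=1: no move → L
n=2: no move → L
n=3: →0(L), so W
n=4: →1(L), so W
n=5: →2(L), so W
n=6: →1(L), so W
n=7: →2(L), so W
n=8: →1(L), so W
n=9: →2(L), so W
n=10: →7(W), 5(W), 3(W) — all W, so L
n=11: →8(W), 6(W), 4(W) — all W, so L
n=12: →9(W), 7(W), 5(W) — all W, so L
n=13: →10(L), so W
n=14: →11(L), so W
n=15: →12(L), so W
n=16: →11(L), so W
n=17: →12(L), so W
n=18: →11(L), so W
n=19: →12(L), so W
n=20: →17(W), 15(W), 13(W) — all W, so L
n=21: →18(W), 16(W), 14(W) — all W, so L
n=22: →19(W), 17(W), 15(W) — all W, so L
n=23: →20(L), so W
n=24: →21(L), so W
n=25: →22(L), so W
n=26: →21(L), so W
n=27: →22(L), so W
n=28: →21(L), so W
n=29: →22(L), so W
n=30: →27(W), 25(W), 23(W) — all W, so L
n=31: →28(W), 26(W), 24(W) — all W, so L
n=32: →29(W), 27(W), 25(W) — all W, so L
n=33: →30(L), so W
n=34: →31(L), so W
n=35: →32(L), so W
n=36: →31(L), so W
n=37: →32(L), so W
n=38: →31(L), so W
n=39: →32(L), so W
n=40: →37(W), 35(W), 33(W) — all W, so L
n=41: →38(W), 36(W), 34(W) — all W, so L
n=42: →39(W), 37(W), 35(W) — all W, so L
n=43: →40(L), so W
n=44: →41(L), so W
n=45: →42(L), so W
L entries with 1 ≤ n ≤ 45 (n=0 is outside the asked range and is not counted): n = 1, 2, 10, 11, 12, 20, 21, 22, 30, 31, 32, 40, 41, 42; that makes 14.

14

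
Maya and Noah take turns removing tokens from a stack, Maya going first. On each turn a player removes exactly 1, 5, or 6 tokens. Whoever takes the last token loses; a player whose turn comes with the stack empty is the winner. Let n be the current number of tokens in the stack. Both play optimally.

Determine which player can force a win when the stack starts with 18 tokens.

Classify positions by backward induction: terminal positions (no move available) are W. From any other position, the mover wins iff some move reaches an L.
n=0: no move; the opponent has just taken the last token and therefore loses → W
n=1: →0(W) only, which is W, so L
n=2: →1(L), so W
n=3: →2(W) only, which is W, so L
n=4: →3(L), so W
n=5: →4(W), 0(W) — all W, so L
n=6: →5(L), so W
n=7: →1(L), so W
n=8: →3(L), so W
n=9: →3(L), so W
n=10: →5(L), so W
n=11: →5(L), so W
n=12: →11(W), 7(W), 6(W) — all W, so L
n=13: →12(L), so W
n=14: →13(W), 9(W), 8(W) — all W, so L
n=15: →14(L), so W
n=16: →15(W), 11(W), 10(W) — all W, so L
n=17: →16(L), so W
n=18: →12(L), so W
The starting position 18 is W: Maya should remove 6, leaving 12, handing over an L position.

Maya wins.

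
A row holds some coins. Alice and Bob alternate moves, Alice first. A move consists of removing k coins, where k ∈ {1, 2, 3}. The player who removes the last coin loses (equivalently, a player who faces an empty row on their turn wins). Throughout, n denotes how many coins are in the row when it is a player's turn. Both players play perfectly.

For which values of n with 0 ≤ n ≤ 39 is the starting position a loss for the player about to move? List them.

Work bottom-up. With no move the player to move wins. Otherwise the position is W if at least one move leads to an L position for the opponent, and L if every move leads to a W.
n=0: no move; the opponent has just taken the last coin and therefore loses → W
n=1: only reaches 0(W), which is W → L
n=2: reaches L-position 1 → W
n=3: reaches L-position 1 → W
n=4: reaches L-position 1 → W
n=5: only reaches 4(W), 3(W), 2(W), all W → L
n=6: reaches L-position 5 → W
n=7: reaches L-position 5 → W
n=8: reaches L-position 5 → W
n=9: only reaches 8(W), 7(W), 6(W), all W → L
n=10: reaches L-position 9 → W
n=11: reaches L-position 9 → W
n=12: reaches L-position 9 → W
n=13: only reaches 12(W), 11(W), 10(W), all W → L
n=14: reaches L-position 13 → W
n=15: reaches L-position 13 → W
n=16: reaches L-position 13 → W
n=17: only reaches 16(W), 15(W), 14(W), all W → L
n=18: reaches L-position 17 → W
n=19: reaches L-position 17 → W
n=20: reaches L-position 17 → W
n=21: only reaches 20(W), 19(W), 18(W), all W → L
n=22: reaches L-position 21 → W
n=23: reaches L-position 21 → W
n=24: reaches L-position 21 → W
n=25: only reaches 24(W), 23(W), 22(W), all W → L
n=26: reaches L-position 25 → W
n=27: reaches L-position 25 → W
n=28: reaches L-position 25 → W
n=29: only reaches 28(W), 27(W), 26(W), all W → L
n=30: reaches L-position 29 → W
n=31: reaches L-position 29 → W
n=32: reaches L-position 29 → W
n=33: only reaches 32(W), 31(W), 30(W), all W → L
n=34: reaches L-position 33 → W
n=35: reaches L-position 33 → W
n=36: reaches L-position 33 → W
n=37: only reaches 36(W), 35(W), 34(W), all W → L
n=38: reaches L-position 37 → W
n=39: reaches L-position 37 → W
Reading off the rows marked L gives the requested list; there are 10 such values of n.

1, 5, 9, 13, 17, 21, 25, 29, 33, 37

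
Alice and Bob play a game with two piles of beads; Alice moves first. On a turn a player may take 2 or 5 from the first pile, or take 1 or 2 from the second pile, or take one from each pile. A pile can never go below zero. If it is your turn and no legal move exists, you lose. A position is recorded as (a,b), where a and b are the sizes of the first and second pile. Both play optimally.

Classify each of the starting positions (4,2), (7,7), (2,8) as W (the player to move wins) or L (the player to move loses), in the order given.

Compute win/loss labels from the base case upward. A position with no move is L. Any other position is W if it can reach an L in one move, else L.
No move ever increases a pile, so every position that can arise here has a ≤ 7 and b ≤ 8; it is enough to label the cells with 0 ≤ a ≤ 7 and 0 ≤ b ≤ 8.
Every move lowers a or b (never raises either), so fill the grid row by row in increasing a, and left to right within a row: each cell's successors are then already labelled.
      b=0  b=1  b=2  b=3  b=4  b=5  b=6  b=7  b=8
a=0:    L    W    W    L    W    W    L    W    W
a=1:    L    W    W    L    W    W    L    W    W
a=2:    W    W    L    W    W    L    W    W    L
a=3:    W    L    W    W    L    W    W    L    W
a=4:    L    W    W    L    W    W    L    W    W
a=5:    W    W    L    W    W    L    W    W    L
a=6:    W    L    W    W    L    W    W    L    W
a=7:    L    W    W    L    W    W    L    W    W
Cells with no legal move (terminal, hence L): (0,0), (1,0).
The remaining L cells, each justified by listing all of its moves:
(0,3): only reaches (0,2)(W), (0,1)(W), all W → L
(0,6): only reaches (0,5)(W), (0,4)(W), all W → L
(1,3): only reaches (1,2)(W), (1,1)(W), (0,2)(W), all W → L
(1,6): only reaches (1,5)(W), (1,4)(W), (0,5)(W), all W → L
(2,2): only reaches (0,2)(W), (2,1)(W), (2,0)(W), (1,1)(W), all W → L
(2,5): only reaches (0,5)(W), (2,4)(W), (2,3)(W), (1,4)(W), all W → L
(2,8): only reaches (0,8)(W), (2,7)(W), (2,6)(W), (1,7)(W), all W → L
(3,1): only reaches (1,1)(W), (3,0)(W), (2,0)(W), all W → L
(3,4): only reaches (1,4)(W), (3,3)(W), (3,2)(W), (2,3)(W), all W → L
(3,7): only reaches (1,7)(W), (3,6)(W), (3,5)(W), (2,6)(W), all W → L
(4,0): only reaches (2,0)(W), which is W → L
(4,3): only reaches (2,3)(W), (4,2)(W), (4,1)(W), (3,2)(W), all W → L
(4,6): only reaches (2,6)(W), (4,5)(W), (4,4)(W), (3,5)(W), all W → L
(5,2): only reaches (3,2)(W), (0,2)(W), (5,1)(W), (5,0)(W), (4,1)(W), all W → L
(5,5): only reaches (3,5)(W), (0,5)(W), (5,4)(W), (5,3)(W), (4,4)(W), all W → L
(5,8): only reaches (3,8)(W), (0,8)(W), (5,7)(W), (5,6)(W), (4,7)(W), all W → L
(6,1): only reaches (4,1)(W), (1,1)(W), (6,0)(W), (5,0)(W), all W → L
(6,4): only reaches (4,4)(W), (1,4)(W), (6,3)(W), (6,2)(W), (5,3)(W), all W → L
(6,7): only reaches (4,7)(W), (1,7)(W), (6,6)(W), (6,5)(W), (5,6)(W), all W → L
(7,0): only reaches (5,0)(W), (2,0)(W), all W → L
(7,3): only reaches (5,3)(W), (2,3)(W), (7,2)(W), (7,1)(W), (6,2)(W), all W → L
(7,6): only reaches (5,6)(W), (2,6)(W), (7,5)(W), (7,4)(W), (6,5)(W), all W → L
Every other cell has at least one move into one of the L cells above, so it is W.
(4,2): the move to (2,2) reaches an L cell, so W
(7,7): the move to (7,6) reaches an L cell, so W
(2,8): one of the L cells justified above, so L

(4,2): W, (7,7): W, (2,8): L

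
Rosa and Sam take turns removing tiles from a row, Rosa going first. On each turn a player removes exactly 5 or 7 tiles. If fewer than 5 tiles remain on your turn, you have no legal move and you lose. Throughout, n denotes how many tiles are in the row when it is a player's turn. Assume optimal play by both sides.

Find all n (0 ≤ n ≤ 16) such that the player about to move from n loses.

0, 1, 2, 3, 4, 12, 13, 14, 15, 16

Positions with no move are L. A position that does have a move is losing for the player to move precisely when every available move leads to a winning position for the opponent. Fill in the labels:
n=0: no move → L
n=1: no move → L
n=2: no move → L
n=3: no move → L
n=4: no move → L
n=5: can move to 0, which is L ⇒ W
n=6: can move to 1, which is L ⇒ W
n=7: can move to 2, which is L ⇒ W
n=8: can move to 3, which is L ⇒ W
n=9: can move to 4, which is L ⇒ W
n=10: can move to 3, which is L ⇒ W
n=11: can move to 4, which is L ⇒ W
n=12: moves to 7(W), 5(W); every one is W ⇒ L
n=13: moves to 8(W), 6(W); every one is W ⇒ L
n=14: moves to 9(W), 7(W); every one is W ⇒ L
n=15: moves to 10(W), 8(W); every one is W ⇒ L
n=16: moves to 11(W), 9(W); every one is W ⇒ L
The losing starting values of n are exactly the entries labelled L in this table (10 of them).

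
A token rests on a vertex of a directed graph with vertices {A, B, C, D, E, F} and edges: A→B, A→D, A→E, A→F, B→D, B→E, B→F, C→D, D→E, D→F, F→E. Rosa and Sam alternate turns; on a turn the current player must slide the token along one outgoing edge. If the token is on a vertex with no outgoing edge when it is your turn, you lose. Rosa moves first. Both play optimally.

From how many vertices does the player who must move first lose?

Use the standard recursion: the mover loses at a terminal position; elsewhere, the mover wins exactly when some move hands the opponent an L position.
Every edge goes from a vertex to one that appears earlier in the order E, F, D, B, A, C, so processing vertices in that order labels each vertex after all of its successors.
E: no outgoing edge → L
F: can move to E, which is L ⇒ W
D: can move to E, which is L ⇒ W
B: can move to E, which is L ⇒ W
A: can move to E, which is L ⇒ W
C: the only move is to D(W), a W ⇒ L
The L vertices are C, E; that is 2 in all.

2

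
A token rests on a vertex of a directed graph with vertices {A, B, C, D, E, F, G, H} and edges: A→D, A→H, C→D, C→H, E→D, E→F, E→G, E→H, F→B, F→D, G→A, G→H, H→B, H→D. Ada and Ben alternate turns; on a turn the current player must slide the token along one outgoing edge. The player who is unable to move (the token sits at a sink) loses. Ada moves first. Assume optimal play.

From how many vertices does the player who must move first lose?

3

Positions with no move are L. A position that does have a move is losing for the player to move precisely when every available move leads to a winning position for the opponent. Fill in the labels:
Every edge goes from a vertex to one that appears earlier in the order B, D, H, C, A, G, F, E, so processing vertices in that order labels each vertex after all of its successors.
B: no outgoing edge → L
D: no outgoing edge → L
H: can move to D, which is L ⇒ W
C: can move to D, which is L ⇒ W
A: can move to D, which is L ⇒ W
G: moves to A(W), H(W); every one is W ⇒ L
F: can move to D, which is L ⇒ W
E: can move to G, which is L ⇒ W
The L vertices are B, D, G; that is 3 in all.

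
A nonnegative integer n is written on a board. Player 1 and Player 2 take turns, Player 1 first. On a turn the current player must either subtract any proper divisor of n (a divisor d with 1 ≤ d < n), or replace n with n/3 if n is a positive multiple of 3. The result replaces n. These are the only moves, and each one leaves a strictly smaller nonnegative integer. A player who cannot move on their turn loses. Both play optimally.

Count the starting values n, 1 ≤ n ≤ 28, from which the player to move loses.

12

Positions with no move are L. A position that does have a move is losing for the player to move precisely when every available move leads to a winning position for the opponent. Fill in the labels:
n=0: no move → L
n=1: no move → L
n=2: can move to 1, which is L ⇒ W
n=3: can move to 1, which is L ⇒ W
n=4: moves to 2(W), 3(W); every one is W ⇒ L
n=5: can move to 4, which is L ⇒ W
n=6: can move to 4, which is L ⇒ W
n=7: the only move is to 6(W), a W ⇒ L
n=8: can move to 4, which is L ⇒ W
n=9: moves to 3(W), 6(W), 8(W); every one is W ⇒ L
n=10: can move to 9, which is L ⇒ W
n=11: the only move is to 10(W), a W ⇒ L
n=12: can move to 4, which is L ⇒ W
n=13: the only move is to 12(W), a W ⇒ L
n=14: can move to 7, which is L ⇒ W
n=15: moves to 5(W), 10(W), 12(W), 14(W); every one is W ⇒ L
n=16: can move to 15, which is L ⇒ W
n=17: the only move is to 16(W), a W ⇒ L
n=18: can move to 9, which is L ⇒ W
n=19: the only move is to 18(W), a W ⇒ L
n=20: can move to 15, which is L ⇒ W
n=21: can move to 7, which is L ⇒ W
n=22: can move to 11, which is L ⇒ W
n=23: the only move is to 22(W), a W ⇒ L
n=24: can move to 23, which is L ⇒ W
n=25: moves to 20(W), 24(W); every one is W ⇒ L
n=26: can move to 13, which is L ⇒ W
n=27: can move to 9, which is L ⇒ W
n=28: moves to 14(W), 21(W), 24(W), 26(W), 27(W); every one is W ⇒ L
L entries with 1 ≤ n ≤ 28 (n=0 is outside the asked range and is not counted): n = 1, 4, 7, 9, 11, 13, 15, 17, 19, 23, 25, 28; that makes 12.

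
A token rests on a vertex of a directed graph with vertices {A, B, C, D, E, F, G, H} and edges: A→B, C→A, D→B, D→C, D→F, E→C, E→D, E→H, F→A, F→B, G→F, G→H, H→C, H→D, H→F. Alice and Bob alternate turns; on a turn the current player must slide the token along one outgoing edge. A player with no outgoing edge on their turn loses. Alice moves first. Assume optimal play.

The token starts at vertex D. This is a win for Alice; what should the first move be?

Move to C.

Work bottom-up. With no move the player to move loses. Otherwise the position is W if at least one move leads to an L position for the opponent, and L if every move leads to a W.
Every edge goes from a vertex to one that appears earlier in the order B, A, C, F, D, H, E, G, so processing vertices in that order labels each vertex after all of its successors.
B: no outgoing edge → L
A: reaches L-position B → W
C: only reaches A(W), which is W → L
F: reaches L-position B → W
D: reaches L-position C → W
H: reaches L-position C → W
E: reaches L-position C → W
G: only reaches H(W), F(W), all W → L
From D, the L positions reachable in one move are: C, B. Any move reaching one of these is winning.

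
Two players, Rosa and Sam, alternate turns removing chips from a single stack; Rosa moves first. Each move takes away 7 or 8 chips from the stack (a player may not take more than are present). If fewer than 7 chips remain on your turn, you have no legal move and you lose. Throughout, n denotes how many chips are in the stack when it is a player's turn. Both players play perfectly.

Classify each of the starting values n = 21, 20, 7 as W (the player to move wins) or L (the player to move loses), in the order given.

Work bottom-up. With no move the player to move loses. Otherwise the position is W if at least one move leads to an L position for the opponent, and L if every move leads to a W.
n=0: no move → L
n=1: no move → L
n=2: no move → L
n=3: no move → L
n=4: no move → L
n=5: no move → L
n=6: no move → L
n=7: →0(L), so W
n=8: →1(L), so W
n=9: →2(L), so W
n=10: →3(L), so W
n=11: →4(L), so W
n=12: →5(L), so W
n=13: →6(L), so W
n=14: →6(L), so W
n=15: →8(W), 7(W) — all W, so L
n=16: →9(W), 8(W) — all W, so L
n=17: →10(W), 9(W) — all W, so L
n=18: →11(W), 10(W) — all W, so L
n=19: →12(W), 11(W) — all W, so L
n=20: →13(W), 12(W) — all W, so L
n=21: →14(W), 13(W) — all W, so L

21: L, 20: L, 7: W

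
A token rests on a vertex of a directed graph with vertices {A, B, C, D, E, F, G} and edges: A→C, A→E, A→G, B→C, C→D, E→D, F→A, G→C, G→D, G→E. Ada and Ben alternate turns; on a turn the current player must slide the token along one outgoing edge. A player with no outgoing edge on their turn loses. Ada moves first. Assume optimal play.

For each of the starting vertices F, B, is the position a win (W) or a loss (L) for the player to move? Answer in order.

Compute win/loss labels from the base case upward. A position with no move is L. Any other position is W if it can reach an L in one move, else L.
Every edge goes from a vertex to one that appears earlier in the order D, E, C, G, A, B, F, so processing vertices in that order labels each vertex after all of its successors.
D: no outgoing edge → L
E: reaches L-position D → W
C: reaches L-position D → W
G: reaches L-position D → W
A: only reaches G(W), C(W), E(W), all W → L
B: only reaches C(W), which is W → L
F: reaches L-position A → W

F: W, B: L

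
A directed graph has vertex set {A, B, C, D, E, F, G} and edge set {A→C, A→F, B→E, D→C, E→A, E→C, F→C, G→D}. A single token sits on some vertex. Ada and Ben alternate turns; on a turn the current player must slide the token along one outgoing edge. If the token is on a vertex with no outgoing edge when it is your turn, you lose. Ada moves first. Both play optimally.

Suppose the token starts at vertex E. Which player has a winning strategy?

Ada wins.

Build the W/L table. Terminal = L. A non-terminal position is W if it has a move to some L; otherwise it is L.
Every edge goes from a vertex to one that appears earlier in the order C, F, A, D, E, B, G, so processing vertices in that order labels each vertex after all of its successors.
C: no outgoing edge → L
F: can move to C, which is L ⇒ W
A: can move to C, which is L ⇒ W
D: can move to C, which is L ⇒ W
E: can move to C, which is L ⇒ W
B: the only move is to E(W), a W ⇒ L
G: the only move is to D(W), a W ⇒ L
From E Ada can move to C, reaching an L position.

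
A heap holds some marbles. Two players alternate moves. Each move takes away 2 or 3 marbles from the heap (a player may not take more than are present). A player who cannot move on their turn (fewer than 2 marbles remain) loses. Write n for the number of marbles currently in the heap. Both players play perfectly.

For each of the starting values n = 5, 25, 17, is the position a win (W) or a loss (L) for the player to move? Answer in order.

5: L, 25: L, 17: W

Work bottom-up. With no move the player to move loses. Otherwise the position is W if at least one move leads to an L position for the opponent, and L if every move leads to a W.
n=0: no move → L
n=1: no move → L
n=2: can move to 0, which is L ⇒ W
n=3: can move to 1, which is L ⇒ W
n=4: can move to 1, which is L ⇒ W
n=5: moves to 3(W), 2(W); every one is W ⇒ L
n=6: moves to 4(W), 3(W); every one is W ⇒ L
n=7: can move to 5, which is L ⇒ W
n=8: can move to 6, which is L ⇒ W
n=9: can move to 6, which is L ⇒ W
n=10: moves to 8(W), 7(W); every one is W ⇒ L
n=11: moves to 9(W), 8(W); every one is W ⇒ L
n=12: can move to 10, which is L ⇒ W
n=13: can move to 11, which is L ⇒ W
n=14: can move to 11, which is L ⇒ W
n=15: moves to 13(W), 12(W); every one is W ⇒ L
n=16: moves to 14(W), 13(W); every one is W ⇒ L
n=17: can move to 15, which is L ⇒ W
n=18: can move to 16, which is L ⇒ W
n=19: can move to 16, which is L ⇒ W
n=20: moves to 18(W), 17(W); every one is W ⇒ L
n=21: moves to 19(W), 18(W); every one is W ⇒ L
n=22: can move to 20, which is L ⇒ W
n=23: can move to 21, which is L ⇒ W
n=24: can move to 21, which is L ⇒ W
n=25: moves to 23(W), 22(W); every one is W ⇒ L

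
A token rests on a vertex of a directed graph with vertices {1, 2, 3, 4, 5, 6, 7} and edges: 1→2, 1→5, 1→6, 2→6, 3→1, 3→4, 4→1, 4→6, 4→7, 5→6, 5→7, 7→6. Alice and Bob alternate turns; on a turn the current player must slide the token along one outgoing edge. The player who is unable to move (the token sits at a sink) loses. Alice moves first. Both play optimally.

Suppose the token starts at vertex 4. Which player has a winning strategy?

Build the W/L table. Terminal = L. A non-terminal position is W if it has a move to some L; otherwise it is L.
Every edge goes from a vertex to one that appears earlier in the order 6, 7, 5, 2, 1, 4, 3, so processing vertices in that order labels each vertex after all of its successors.
6: no outgoing edge → L
7: can move to 6, which is L ⇒ W
5: can move to 6, which is L ⇒ W
2: can move to 6, which is L ⇒ W
1: can move to 6, which is L ⇒ W
4: can move to 6, which is L ⇒ W
3: moves to 4(W), 1(W); every one is W ⇒ L
The starting position 4 is W: Alice should move to 6, handing over an L position.

Alice wins.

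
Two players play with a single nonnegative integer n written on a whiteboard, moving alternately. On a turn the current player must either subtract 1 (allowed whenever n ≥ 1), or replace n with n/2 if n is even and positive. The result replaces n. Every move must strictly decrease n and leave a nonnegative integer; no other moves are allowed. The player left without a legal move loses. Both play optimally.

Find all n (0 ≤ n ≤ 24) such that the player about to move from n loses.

Compute win/loss labels from the base case upward. A position with no move is L. Any other position is W if it can reach an L in one move, else L.
n=0: no move → L
n=1: reaches L-position 0 → W
n=2: only reaches 1(W), which is W → L
n=3: reaches L-position 2 → W
n=4: reaches L-position 2 → W
n=5: only reaches 4(W), which is W → L
n=6: reaches L-position 5 → W
n=7: only reaches 6(W), which is W → L
n=8: reaches L-position 7 → W
n=9: only reaches 8(W), which is W → L
n=10: reaches L-position 5 → W
n=11: only reaches 10(W), which is W → L
n=12: reaches L-position 11 → W
n=13: only reaches 12(W), which is W → L
n=14: reaches L-position 7 → W
n=15: only reaches 14(W), which is W → L
n=16: reaches L-position 15 → W
n=17: only reaches 16(W), which is W → L
n=18: reaches L-position 9 → W
n=19: only reaches 18(W), which is W → L
n=20: reaches L-position 19 → W
n=21: only reaches 20(W), which is W → L
n=22: reaches L-position 11 → W
n=23: only reaches 22(W), which is W → L
n=24: reaches L-position 23 → W
The losing starting values of n are exactly the entries labelled L in this table (12 of them).

0, 2, 5, 7, 9, 11, 13, 15, 17, 19, 21, 23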